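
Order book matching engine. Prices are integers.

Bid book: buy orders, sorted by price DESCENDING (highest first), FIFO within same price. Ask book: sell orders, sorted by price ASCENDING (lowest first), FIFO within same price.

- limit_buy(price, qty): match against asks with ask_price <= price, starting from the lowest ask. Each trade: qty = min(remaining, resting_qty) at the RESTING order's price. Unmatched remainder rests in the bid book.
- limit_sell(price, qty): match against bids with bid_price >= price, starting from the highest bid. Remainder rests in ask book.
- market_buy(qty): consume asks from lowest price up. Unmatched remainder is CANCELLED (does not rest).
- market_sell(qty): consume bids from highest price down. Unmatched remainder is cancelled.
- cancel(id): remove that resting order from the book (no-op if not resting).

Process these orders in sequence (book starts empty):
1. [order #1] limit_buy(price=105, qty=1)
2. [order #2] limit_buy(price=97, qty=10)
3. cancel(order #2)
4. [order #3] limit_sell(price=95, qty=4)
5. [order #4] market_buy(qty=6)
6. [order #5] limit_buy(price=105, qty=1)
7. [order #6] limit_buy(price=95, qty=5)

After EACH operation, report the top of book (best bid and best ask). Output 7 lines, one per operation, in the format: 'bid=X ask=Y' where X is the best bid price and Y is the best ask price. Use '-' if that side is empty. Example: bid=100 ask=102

After op 1 [order #1] limit_buy(price=105, qty=1): fills=none; bids=[#1:1@105] asks=[-]
After op 2 [order #2] limit_buy(price=97, qty=10): fills=none; bids=[#1:1@105 #2:10@97] asks=[-]
After op 3 cancel(order #2): fills=none; bids=[#1:1@105] asks=[-]
After op 4 [order #3] limit_sell(price=95, qty=4): fills=#1x#3:1@105; bids=[-] asks=[#3:3@95]
After op 5 [order #4] market_buy(qty=6): fills=#4x#3:3@95; bids=[-] asks=[-]
After op 6 [order #5] limit_buy(price=105, qty=1): fills=none; bids=[#5:1@105] asks=[-]
After op 7 [order #6] limit_buy(price=95, qty=5): fills=none; bids=[#5:1@105 #6:5@95] asks=[-]

Answer: bid=105 ask=-
bid=105 ask=-
bid=105 ask=-
bid=- ask=95
bid=- ask=-
bid=105 ask=-
bid=105 ask=-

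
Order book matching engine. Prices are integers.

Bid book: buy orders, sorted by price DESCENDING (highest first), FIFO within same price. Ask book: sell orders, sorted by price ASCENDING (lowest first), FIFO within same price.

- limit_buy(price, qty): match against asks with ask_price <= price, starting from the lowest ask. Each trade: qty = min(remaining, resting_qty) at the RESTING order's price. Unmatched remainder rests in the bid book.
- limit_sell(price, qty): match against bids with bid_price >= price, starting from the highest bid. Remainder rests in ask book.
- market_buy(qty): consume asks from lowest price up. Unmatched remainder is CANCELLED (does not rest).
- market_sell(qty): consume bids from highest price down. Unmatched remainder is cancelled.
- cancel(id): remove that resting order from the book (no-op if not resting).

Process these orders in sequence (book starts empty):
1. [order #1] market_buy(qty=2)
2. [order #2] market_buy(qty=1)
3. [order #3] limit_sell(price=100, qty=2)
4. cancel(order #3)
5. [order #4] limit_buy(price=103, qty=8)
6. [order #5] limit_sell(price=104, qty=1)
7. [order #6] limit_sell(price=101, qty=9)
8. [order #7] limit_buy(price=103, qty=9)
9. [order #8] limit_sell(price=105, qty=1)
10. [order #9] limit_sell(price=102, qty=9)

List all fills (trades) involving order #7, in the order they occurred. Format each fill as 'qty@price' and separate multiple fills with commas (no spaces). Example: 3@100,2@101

Answer: 1@101,8@103

Derivation:
After op 1 [order #1] market_buy(qty=2): fills=none; bids=[-] asks=[-]
After op 2 [order #2] market_buy(qty=1): fills=none; bids=[-] asks=[-]
After op 3 [order #3] limit_sell(price=100, qty=2): fills=none; bids=[-] asks=[#3:2@100]
After op 4 cancel(order #3): fills=none; bids=[-] asks=[-]
After op 5 [order #4] limit_buy(price=103, qty=8): fills=none; bids=[#4:8@103] asks=[-]
After op 6 [order #5] limit_sell(price=104, qty=1): fills=none; bids=[#4:8@103] asks=[#5:1@104]
After op 7 [order #6] limit_sell(price=101, qty=9): fills=#4x#6:8@103; bids=[-] asks=[#6:1@101 #5:1@104]
After op 8 [order #7] limit_buy(price=103, qty=9): fills=#7x#6:1@101; bids=[#7:8@103] asks=[#5:1@104]
After op 9 [order #8] limit_sell(price=105, qty=1): fills=none; bids=[#7:8@103] asks=[#5:1@104 #8:1@105]
After op 10 [order #9] limit_sell(price=102, qty=9): fills=#7x#9:8@103; bids=[-] asks=[#9:1@102 #5:1@104 #8:1@105]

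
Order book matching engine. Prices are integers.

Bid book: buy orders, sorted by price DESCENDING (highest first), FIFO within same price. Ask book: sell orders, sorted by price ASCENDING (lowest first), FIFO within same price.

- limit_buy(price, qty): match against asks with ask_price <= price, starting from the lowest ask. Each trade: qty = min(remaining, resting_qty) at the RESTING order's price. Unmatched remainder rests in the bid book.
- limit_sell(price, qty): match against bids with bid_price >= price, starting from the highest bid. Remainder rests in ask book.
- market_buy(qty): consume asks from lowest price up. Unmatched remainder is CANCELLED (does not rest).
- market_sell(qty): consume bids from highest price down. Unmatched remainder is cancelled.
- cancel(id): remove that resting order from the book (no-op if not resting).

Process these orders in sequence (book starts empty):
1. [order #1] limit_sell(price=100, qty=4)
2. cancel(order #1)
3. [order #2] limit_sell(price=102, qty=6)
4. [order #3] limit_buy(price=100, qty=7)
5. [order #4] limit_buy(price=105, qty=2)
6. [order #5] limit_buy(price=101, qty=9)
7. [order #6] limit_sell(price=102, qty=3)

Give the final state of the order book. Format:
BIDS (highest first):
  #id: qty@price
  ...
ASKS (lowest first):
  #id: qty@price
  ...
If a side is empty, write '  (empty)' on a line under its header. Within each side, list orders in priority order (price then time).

After op 1 [order #1] limit_sell(price=100, qty=4): fills=none; bids=[-] asks=[#1:4@100]
After op 2 cancel(order #1): fills=none; bids=[-] asks=[-]
After op 3 [order #2] limit_sell(price=102, qty=6): fills=none; bids=[-] asks=[#2:6@102]
After op 4 [order #3] limit_buy(price=100, qty=7): fills=none; bids=[#3:7@100] asks=[#2:6@102]
After op 5 [order #4] limit_buy(price=105, qty=2): fills=#4x#2:2@102; bids=[#3:7@100] asks=[#2:4@102]
After op 6 [order #5] limit_buy(price=101, qty=9): fills=none; bids=[#5:9@101 #3:7@100] asks=[#2:4@102]
After op 7 [order #6] limit_sell(price=102, qty=3): fills=none; bids=[#5:9@101 #3:7@100] asks=[#2:4@102 #6:3@102]

Answer: BIDS (highest first):
  #5: 9@101
  #3: 7@100
ASKS (lowest first):
  #2: 4@102
  #6: 3@102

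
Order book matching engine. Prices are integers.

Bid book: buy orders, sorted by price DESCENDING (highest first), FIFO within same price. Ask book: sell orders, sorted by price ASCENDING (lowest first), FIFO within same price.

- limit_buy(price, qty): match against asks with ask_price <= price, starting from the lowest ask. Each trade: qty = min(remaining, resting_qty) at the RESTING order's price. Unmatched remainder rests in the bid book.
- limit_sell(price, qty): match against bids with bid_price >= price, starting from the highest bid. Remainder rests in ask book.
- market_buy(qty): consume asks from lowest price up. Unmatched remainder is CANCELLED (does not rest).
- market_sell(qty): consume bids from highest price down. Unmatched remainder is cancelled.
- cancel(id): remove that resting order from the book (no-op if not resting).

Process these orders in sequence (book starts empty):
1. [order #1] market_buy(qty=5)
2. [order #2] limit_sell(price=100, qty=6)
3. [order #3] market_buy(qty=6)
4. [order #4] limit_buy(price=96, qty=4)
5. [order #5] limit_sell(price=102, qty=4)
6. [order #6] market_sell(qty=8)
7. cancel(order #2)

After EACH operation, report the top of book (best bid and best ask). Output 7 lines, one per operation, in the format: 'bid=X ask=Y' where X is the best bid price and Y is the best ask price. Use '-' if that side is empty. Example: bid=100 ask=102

After op 1 [order #1] market_buy(qty=5): fills=none; bids=[-] asks=[-]
After op 2 [order #2] limit_sell(price=100, qty=6): fills=none; bids=[-] asks=[#2:6@100]
After op 3 [order #3] market_buy(qty=6): fills=#3x#2:6@100; bids=[-] asks=[-]
After op 4 [order #4] limit_buy(price=96, qty=4): fills=none; bids=[#4:4@96] asks=[-]
After op 5 [order #5] limit_sell(price=102, qty=4): fills=none; bids=[#4:4@96] asks=[#5:4@102]
After op 6 [order #6] market_sell(qty=8): fills=#4x#6:4@96; bids=[-] asks=[#5:4@102]
After op 7 cancel(order #2): fills=none; bids=[-] asks=[#5:4@102]

Answer: bid=- ask=-
bid=- ask=100
bid=- ask=-
bid=96 ask=-
bid=96 ask=102
bid=- ask=102
bid=- ask=102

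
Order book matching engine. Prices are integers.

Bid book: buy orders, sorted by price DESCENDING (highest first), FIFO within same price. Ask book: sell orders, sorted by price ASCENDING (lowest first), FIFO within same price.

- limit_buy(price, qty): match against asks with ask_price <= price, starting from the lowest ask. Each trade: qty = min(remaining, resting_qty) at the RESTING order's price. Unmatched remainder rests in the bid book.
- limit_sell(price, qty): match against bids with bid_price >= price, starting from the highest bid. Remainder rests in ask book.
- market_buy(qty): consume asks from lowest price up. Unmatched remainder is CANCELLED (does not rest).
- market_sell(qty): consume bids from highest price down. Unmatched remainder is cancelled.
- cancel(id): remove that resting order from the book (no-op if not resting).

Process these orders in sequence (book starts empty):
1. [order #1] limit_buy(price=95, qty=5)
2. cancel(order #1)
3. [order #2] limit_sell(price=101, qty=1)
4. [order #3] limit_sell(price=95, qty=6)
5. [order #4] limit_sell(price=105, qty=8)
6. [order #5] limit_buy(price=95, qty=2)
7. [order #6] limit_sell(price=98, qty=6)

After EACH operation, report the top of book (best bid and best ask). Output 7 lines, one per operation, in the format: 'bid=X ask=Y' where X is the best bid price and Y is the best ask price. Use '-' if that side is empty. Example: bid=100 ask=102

Answer: bid=95 ask=-
bid=- ask=-
bid=- ask=101
bid=- ask=95
bid=- ask=95
bid=- ask=95
bid=- ask=95

Derivation:
After op 1 [order #1] limit_buy(price=95, qty=5): fills=none; bids=[#1:5@95] asks=[-]
After op 2 cancel(order #1): fills=none; bids=[-] asks=[-]
After op 3 [order #2] limit_sell(price=101, qty=1): fills=none; bids=[-] asks=[#2:1@101]
After op 4 [order #3] limit_sell(price=95, qty=6): fills=none; bids=[-] asks=[#3:6@95 #2:1@101]
After op 5 [order #4] limit_sell(price=105, qty=8): fills=none; bids=[-] asks=[#3:6@95 #2:1@101 #4:8@105]
After op 6 [order #5] limit_buy(price=95, qty=2): fills=#5x#3:2@95; bids=[-] asks=[#3:4@95 #2:1@101 #4:8@105]
After op 7 [order #6] limit_sell(price=98, qty=6): fills=none; bids=[-] asks=[#3:4@95 #6:6@98 #2:1@101 #4:8@105]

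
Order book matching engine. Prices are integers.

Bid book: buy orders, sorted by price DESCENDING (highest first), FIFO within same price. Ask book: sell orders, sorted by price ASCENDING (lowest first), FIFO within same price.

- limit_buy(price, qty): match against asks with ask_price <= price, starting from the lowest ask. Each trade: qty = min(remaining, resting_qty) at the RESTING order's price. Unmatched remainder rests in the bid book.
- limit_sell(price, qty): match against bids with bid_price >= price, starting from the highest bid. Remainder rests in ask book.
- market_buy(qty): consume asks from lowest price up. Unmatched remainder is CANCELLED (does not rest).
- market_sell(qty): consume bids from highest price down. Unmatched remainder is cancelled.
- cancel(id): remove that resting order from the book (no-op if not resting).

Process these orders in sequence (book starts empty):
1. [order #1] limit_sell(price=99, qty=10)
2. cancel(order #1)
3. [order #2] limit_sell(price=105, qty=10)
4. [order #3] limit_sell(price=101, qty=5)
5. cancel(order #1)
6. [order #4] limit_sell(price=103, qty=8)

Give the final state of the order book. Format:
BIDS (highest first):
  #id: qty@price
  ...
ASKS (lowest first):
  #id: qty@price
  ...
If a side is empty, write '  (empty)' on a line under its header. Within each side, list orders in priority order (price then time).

Answer: BIDS (highest first):
  (empty)
ASKS (lowest first):
  #3: 5@101
  #4: 8@103
  #2: 10@105

Derivation:
After op 1 [order #1] limit_sell(price=99, qty=10): fills=none; bids=[-] asks=[#1:10@99]
After op 2 cancel(order #1): fills=none; bids=[-] asks=[-]
After op 3 [order #2] limit_sell(price=105, qty=10): fills=none; bids=[-] asks=[#2:10@105]
After op 4 [order #3] limit_sell(price=101, qty=5): fills=none; bids=[-] asks=[#3:5@101 #2:10@105]
After op 5 cancel(order #1): fills=none; bids=[-] asks=[#3:5@101 #2:10@105]
After op 6 [order #4] limit_sell(price=103, qty=8): fills=none; bids=[-] asks=[#3:5@101 #4:8@103 #2:10@105]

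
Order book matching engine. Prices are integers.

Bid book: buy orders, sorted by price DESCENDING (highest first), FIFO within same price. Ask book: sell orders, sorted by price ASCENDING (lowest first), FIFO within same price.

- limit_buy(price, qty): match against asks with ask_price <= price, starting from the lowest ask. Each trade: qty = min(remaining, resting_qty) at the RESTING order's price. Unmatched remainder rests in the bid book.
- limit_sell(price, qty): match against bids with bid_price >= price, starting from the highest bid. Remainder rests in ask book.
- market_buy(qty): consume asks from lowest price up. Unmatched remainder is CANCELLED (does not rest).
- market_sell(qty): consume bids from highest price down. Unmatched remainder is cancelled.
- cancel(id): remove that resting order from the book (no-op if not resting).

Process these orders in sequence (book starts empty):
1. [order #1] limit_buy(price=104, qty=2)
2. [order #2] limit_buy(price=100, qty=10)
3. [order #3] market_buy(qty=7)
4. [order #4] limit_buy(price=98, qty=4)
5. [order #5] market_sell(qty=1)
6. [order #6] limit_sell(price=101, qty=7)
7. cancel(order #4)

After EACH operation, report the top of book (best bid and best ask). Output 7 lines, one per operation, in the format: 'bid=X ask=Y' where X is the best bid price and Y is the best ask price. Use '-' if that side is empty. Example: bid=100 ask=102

After op 1 [order #1] limit_buy(price=104, qty=2): fills=none; bids=[#1:2@104] asks=[-]
After op 2 [order #2] limit_buy(price=100, qty=10): fills=none; bids=[#1:2@104 #2:10@100] asks=[-]
After op 3 [order #3] market_buy(qty=7): fills=none; bids=[#1:2@104 #2:10@100] asks=[-]
After op 4 [order #4] limit_buy(price=98, qty=4): fills=none; bids=[#1:2@104 #2:10@100 #4:4@98] asks=[-]
After op 5 [order #5] market_sell(qty=1): fills=#1x#5:1@104; bids=[#1:1@104 #2:10@100 #4:4@98] asks=[-]
After op 6 [order #6] limit_sell(price=101, qty=7): fills=#1x#6:1@104; bids=[#2:10@100 #4:4@98] asks=[#6:6@101]
After op 7 cancel(order #4): fills=none; bids=[#2:10@100] asks=[#6:6@101]

Answer: bid=104 ask=-
bid=104 ask=-
bid=104 ask=-
bid=104 ask=-
bid=104 ask=-
bid=100 ask=101
bid=100 ask=101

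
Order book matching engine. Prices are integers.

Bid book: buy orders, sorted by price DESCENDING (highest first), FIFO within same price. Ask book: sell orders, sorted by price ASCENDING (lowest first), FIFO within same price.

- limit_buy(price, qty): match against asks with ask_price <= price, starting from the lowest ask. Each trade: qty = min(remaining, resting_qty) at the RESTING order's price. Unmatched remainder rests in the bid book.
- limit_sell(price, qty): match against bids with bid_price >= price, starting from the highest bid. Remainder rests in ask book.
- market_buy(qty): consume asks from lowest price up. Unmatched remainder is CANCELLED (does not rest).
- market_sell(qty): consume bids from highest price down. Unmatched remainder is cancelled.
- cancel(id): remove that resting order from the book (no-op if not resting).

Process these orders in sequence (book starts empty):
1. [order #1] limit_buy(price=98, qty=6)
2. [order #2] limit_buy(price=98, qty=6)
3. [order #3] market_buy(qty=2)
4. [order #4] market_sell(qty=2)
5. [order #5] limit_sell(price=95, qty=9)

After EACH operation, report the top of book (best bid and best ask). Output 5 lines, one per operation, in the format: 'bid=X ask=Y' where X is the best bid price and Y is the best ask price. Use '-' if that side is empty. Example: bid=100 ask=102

Answer: bid=98 ask=-
bid=98 ask=-
bid=98 ask=-
bid=98 ask=-
bid=98 ask=-

Derivation:
After op 1 [order #1] limit_buy(price=98, qty=6): fills=none; bids=[#1:6@98] asks=[-]
After op 2 [order #2] limit_buy(price=98, qty=6): fills=none; bids=[#1:6@98 #2:6@98] asks=[-]
After op 3 [order #3] market_buy(qty=2): fills=none; bids=[#1:6@98 #2:6@98] asks=[-]
After op 4 [order #4] market_sell(qty=2): fills=#1x#4:2@98; bids=[#1:4@98 #2:6@98] asks=[-]
After op 5 [order #5] limit_sell(price=95, qty=9): fills=#1x#5:4@98 #2x#5:5@98; bids=[#2:1@98] asks=[-]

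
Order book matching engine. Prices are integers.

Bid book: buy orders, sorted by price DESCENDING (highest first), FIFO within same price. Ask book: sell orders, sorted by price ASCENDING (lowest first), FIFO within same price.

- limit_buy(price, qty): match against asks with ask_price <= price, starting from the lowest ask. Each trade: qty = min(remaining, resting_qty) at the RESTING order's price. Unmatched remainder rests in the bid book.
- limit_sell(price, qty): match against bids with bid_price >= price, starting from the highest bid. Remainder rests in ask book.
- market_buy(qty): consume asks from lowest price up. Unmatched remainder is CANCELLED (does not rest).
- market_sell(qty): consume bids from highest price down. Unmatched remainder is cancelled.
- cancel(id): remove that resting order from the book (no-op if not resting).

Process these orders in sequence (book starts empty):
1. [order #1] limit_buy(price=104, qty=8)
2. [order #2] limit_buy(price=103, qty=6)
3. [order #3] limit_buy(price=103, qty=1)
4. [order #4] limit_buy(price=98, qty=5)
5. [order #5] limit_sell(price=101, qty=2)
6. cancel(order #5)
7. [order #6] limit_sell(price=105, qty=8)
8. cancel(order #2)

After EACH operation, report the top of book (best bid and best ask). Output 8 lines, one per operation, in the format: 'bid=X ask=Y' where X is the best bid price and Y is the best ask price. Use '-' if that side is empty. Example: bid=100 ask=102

Answer: bid=104 ask=-
bid=104 ask=-
bid=104 ask=-
bid=104 ask=-
bid=104 ask=-
bid=104 ask=-
bid=104 ask=105
bid=104 ask=105

Derivation:
After op 1 [order #1] limit_buy(price=104, qty=8): fills=none; bids=[#1:8@104] asks=[-]
After op 2 [order #2] limit_buy(price=103, qty=6): fills=none; bids=[#1:8@104 #2:6@103] asks=[-]
After op 3 [order #3] limit_buy(price=103, qty=1): fills=none; bids=[#1:8@104 #2:6@103 #3:1@103] asks=[-]
After op 4 [order #4] limit_buy(price=98, qty=5): fills=none; bids=[#1:8@104 #2:6@103 #3:1@103 #4:5@98] asks=[-]
After op 5 [order #5] limit_sell(price=101, qty=2): fills=#1x#5:2@104; bids=[#1:6@104 #2:6@103 #3:1@103 #4:5@98] asks=[-]
After op 6 cancel(order #5): fills=none; bids=[#1:6@104 #2:6@103 #3:1@103 #4:5@98] asks=[-]
After op 7 [order #6] limit_sell(price=105, qty=8): fills=none; bids=[#1:6@104 #2:6@103 #3:1@103 #4:5@98] asks=[#6:8@105]
After op 8 cancel(order #2): fills=none; bids=[#1:6@104 #3:1@103 #4:5@98] asks=[#6:8@105]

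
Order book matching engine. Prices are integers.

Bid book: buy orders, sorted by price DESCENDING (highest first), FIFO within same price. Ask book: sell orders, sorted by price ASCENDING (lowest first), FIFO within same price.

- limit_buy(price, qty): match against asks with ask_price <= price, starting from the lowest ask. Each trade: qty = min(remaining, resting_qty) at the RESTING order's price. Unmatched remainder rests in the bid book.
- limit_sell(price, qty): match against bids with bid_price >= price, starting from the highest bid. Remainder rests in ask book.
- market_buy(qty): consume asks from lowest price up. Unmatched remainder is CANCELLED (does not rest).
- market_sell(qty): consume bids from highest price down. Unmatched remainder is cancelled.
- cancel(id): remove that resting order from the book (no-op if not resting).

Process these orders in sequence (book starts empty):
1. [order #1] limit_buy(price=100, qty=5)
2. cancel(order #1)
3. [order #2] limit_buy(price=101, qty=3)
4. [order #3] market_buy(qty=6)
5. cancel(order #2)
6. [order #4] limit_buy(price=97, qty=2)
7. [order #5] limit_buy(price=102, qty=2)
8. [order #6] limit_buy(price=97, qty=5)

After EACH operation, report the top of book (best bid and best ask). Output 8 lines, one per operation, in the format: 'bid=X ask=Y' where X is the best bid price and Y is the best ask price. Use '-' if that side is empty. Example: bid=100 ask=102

After op 1 [order #1] limit_buy(price=100, qty=5): fills=none; bids=[#1:5@100] asks=[-]
After op 2 cancel(order #1): fills=none; bids=[-] asks=[-]
After op 3 [order #2] limit_buy(price=101, qty=3): fills=none; bids=[#2:3@101] asks=[-]
After op 4 [order #3] market_buy(qty=6): fills=none; bids=[#2:3@101] asks=[-]
After op 5 cancel(order #2): fills=none; bids=[-] asks=[-]
After op 6 [order #4] limit_buy(price=97, qty=2): fills=none; bids=[#4:2@97] asks=[-]
After op 7 [order #5] limit_buy(price=102, qty=2): fills=none; bids=[#5:2@102 #4:2@97] asks=[-]
After op 8 [order #6] limit_buy(price=97, qty=5): fills=none; bids=[#5:2@102 #4:2@97 #6:5@97] asks=[-]

Answer: bid=100 ask=-
bid=- ask=-
bid=101 ask=-
bid=101 ask=-
bid=- ask=-
bid=97 ask=-
bid=102 ask=-
bid=102 ask=-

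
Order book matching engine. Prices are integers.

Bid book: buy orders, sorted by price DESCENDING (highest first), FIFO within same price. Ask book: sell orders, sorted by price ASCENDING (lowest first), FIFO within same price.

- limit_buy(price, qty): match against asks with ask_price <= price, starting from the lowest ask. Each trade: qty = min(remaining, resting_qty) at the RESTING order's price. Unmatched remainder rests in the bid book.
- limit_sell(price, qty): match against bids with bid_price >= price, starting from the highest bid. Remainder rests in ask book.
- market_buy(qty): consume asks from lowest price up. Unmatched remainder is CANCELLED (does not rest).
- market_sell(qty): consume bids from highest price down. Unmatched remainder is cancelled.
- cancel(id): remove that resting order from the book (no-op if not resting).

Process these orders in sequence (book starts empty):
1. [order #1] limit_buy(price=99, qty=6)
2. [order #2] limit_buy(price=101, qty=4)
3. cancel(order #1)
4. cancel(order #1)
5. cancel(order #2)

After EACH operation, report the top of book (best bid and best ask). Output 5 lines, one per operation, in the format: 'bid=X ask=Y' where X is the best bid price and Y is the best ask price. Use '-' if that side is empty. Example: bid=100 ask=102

After op 1 [order #1] limit_buy(price=99, qty=6): fills=none; bids=[#1:6@99] asks=[-]
After op 2 [order #2] limit_buy(price=101, qty=4): fills=none; bids=[#2:4@101 #1:6@99] asks=[-]
After op 3 cancel(order #1): fills=none; bids=[#2:4@101] asks=[-]
After op 4 cancel(order #1): fills=none; bids=[#2:4@101] asks=[-]
After op 5 cancel(order #2): fills=none; bids=[-] asks=[-]

Answer: bid=99 ask=-
bid=101 ask=-
bid=101 ask=-
bid=101 ask=-
bid=- ask=-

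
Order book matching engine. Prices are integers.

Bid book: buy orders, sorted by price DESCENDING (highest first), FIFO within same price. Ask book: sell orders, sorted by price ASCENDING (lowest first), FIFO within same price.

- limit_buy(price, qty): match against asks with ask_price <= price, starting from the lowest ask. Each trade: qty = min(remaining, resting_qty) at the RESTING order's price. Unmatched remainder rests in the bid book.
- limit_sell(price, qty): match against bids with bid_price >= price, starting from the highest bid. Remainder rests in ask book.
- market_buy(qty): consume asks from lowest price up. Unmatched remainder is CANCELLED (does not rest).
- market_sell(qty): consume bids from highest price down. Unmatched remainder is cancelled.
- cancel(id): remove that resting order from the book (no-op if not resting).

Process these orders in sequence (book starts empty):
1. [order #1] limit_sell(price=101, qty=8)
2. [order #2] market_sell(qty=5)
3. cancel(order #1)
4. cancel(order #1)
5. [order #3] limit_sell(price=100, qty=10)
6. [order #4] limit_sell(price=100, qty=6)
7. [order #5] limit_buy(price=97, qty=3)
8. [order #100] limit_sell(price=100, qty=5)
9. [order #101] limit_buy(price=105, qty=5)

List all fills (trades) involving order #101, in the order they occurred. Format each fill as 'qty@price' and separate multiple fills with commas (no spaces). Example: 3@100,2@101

After op 1 [order #1] limit_sell(price=101, qty=8): fills=none; bids=[-] asks=[#1:8@101]
After op 2 [order #2] market_sell(qty=5): fills=none; bids=[-] asks=[#1:8@101]
After op 3 cancel(order #1): fills=none; bids=[-] asks=[-]
After op 4 cancel(order #1): fills=none; bids=[-] asks=[-]
After op 5 [order #3] limit_sell(price=100, qty=10): fills=none; bids=[-] asks=[#3:10@100]
After op 6 [order #4] limit_sell(price=100, qty=6): fills=none; bids=[-] asks=[#3:10@100 #4:6@100]
After op 7 [order #5] limit_buy(price=97, qty=3): fills=none; bids=[#5:3@97] asks=[#3:10@100 #4:6@100]
After op 8 [order #100] limit_sell(price=100, qty=5): fills=none; bids=[#5:3@97] asks=[#3:10@100 #4:6@100 #100:5@100]
After op 9 [order #101] limit_buy(price=105, qty=5): fills=#101x#3:5@100; bids=[#5:3@97] asks=[#3:5@100 #4:6@100 #100:5@100]

Answer: 5@100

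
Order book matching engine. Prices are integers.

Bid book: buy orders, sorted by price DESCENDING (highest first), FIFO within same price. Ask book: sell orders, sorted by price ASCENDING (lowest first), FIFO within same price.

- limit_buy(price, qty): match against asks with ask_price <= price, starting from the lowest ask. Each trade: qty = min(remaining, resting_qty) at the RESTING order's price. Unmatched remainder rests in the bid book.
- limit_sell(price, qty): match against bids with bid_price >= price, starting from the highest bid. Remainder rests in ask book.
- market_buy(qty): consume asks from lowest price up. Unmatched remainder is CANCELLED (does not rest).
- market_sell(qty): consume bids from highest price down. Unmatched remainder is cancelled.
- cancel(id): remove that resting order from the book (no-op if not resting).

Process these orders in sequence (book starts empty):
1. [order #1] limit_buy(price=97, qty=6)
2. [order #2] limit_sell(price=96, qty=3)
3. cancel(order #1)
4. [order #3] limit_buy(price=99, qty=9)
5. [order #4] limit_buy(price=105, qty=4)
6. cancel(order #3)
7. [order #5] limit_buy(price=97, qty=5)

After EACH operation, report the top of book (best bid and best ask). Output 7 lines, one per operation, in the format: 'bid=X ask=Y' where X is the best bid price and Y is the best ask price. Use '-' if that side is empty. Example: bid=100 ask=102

Answer: bid=97 ask=-
bid=97 ask=-
bid=- ask=-
bid=99 ask=-
bid=105 ask=-
bid=105 ask=-
bid=105 ask=-

Derivation:
After op 1 [order #1] limit_buy(price=97, qty=6): fills=none; bids=[#1:6@97] asks=[-]
After op 2 [order #2] limit_sell(price=96, qty=3): fills=#1x#2:3@97; bids=[#1:3@97] asks=[-]
After op 3 cancel(order #1): fills=none; bids=[-] asks=[-]
After op 4 [order #3] limit_buy(price=99, qty=9): fills=none; bids=[#3:9@99] asks=[-]
After op 5 [order #4] limit_buy(price=105, qty=4): fills=none; bids=[#4:4@105 #3:9@99] asks=[-]
After op 6 cancel(order #3): fills=none; bids=[#4:4@105] asks=[-]
After op 7 [order #5] limit_buy(price=97, qty=5): fills=none; bids=[#4:4@105 #5:5@97] asks=[-]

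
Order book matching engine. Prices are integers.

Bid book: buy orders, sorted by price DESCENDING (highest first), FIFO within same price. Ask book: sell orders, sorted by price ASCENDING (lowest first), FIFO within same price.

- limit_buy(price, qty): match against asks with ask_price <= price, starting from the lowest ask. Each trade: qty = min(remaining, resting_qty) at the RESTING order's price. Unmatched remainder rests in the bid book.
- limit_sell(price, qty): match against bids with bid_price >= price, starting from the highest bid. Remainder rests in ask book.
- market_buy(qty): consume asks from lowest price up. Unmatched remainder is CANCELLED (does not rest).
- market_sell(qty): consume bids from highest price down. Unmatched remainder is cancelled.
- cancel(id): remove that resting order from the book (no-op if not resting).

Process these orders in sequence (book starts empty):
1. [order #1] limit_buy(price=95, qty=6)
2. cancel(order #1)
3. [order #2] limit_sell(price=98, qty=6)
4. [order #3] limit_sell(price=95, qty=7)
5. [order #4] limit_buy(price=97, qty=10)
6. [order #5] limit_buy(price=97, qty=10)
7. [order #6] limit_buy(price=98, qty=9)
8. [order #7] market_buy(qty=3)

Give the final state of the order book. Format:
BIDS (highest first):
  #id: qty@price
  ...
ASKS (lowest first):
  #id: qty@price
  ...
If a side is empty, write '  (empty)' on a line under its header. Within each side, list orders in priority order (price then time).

After op 1 [order #1] limit_buy(price=95, qty=6): fills=none; bids=[#1:6@95] asks=[-]
After op 2 cancel(order #1): fills=none; bids=[-] asks=[-]
After op 3 [order #2] limit_sell(price=98, qty=6): fills=none; bids=[-] asks=[#2:6@98]
After op 4 [order #3] limit_sell(price=95, qty=7): fills=none; bids=[-] asks=[#3:7@95 #2:6@98]
After op 5 [order #4] limit_buy(price=97, qty=10): fills=#4x#3:7@95; bids=[#4:3@97] asks=[#2:6@98]
After op 6 [order #5] limit_buy(price=97, qty=10): fills=none; bids=[#4:3@97 #5:10@97] asks=[#2:6@98]
After op 7 [order #6] limit_buy(price=98, qty=9): fills=#6x#2:6@98; bids=[#6:3@98 #4:3@97 #5:10@97] asks=[-]
After op 8 [order #7] market_buy(qty=3): fills=none; bids=[#6:3@98 #4:3@97 #5:10@97] asks=[-]

Answer: BIDS (highest first):
  #6: 3@98
  #4: 3@97
  #5: 10@97
ASKS (lowest first):
  (empty)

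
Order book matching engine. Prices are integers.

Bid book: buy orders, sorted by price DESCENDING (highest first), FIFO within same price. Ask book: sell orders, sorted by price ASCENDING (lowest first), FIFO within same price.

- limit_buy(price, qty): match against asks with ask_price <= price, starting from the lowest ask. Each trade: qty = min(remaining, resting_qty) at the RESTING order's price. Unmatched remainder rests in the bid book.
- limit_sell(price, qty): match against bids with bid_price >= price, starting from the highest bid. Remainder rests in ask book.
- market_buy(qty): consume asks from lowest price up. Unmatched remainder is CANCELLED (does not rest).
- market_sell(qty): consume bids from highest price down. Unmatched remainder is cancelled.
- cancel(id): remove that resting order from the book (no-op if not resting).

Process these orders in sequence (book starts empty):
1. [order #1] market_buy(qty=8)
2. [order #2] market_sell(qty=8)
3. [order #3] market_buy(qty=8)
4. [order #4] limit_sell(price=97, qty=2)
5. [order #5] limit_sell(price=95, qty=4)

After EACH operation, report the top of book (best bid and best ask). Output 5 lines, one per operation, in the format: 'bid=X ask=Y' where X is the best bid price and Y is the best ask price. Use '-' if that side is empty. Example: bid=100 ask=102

After op 1 [order #1] market_buy(qty=8): fills=none; bids=[-] asks=[-]
After op 2 [order #2] market_sell(qty=8): fills=none; bids=[-] asks=[-]
After op 3 [order #3] market_buy(qty=8): fills=none; bids=[-] asks=[-]
After op 4 [order #4] limit_sell(price=97, qty=2): fills=none; bids=[-] asks=[#4:2@97]
After op 5 [order #5] limit_sell(price=95, qty=4): fills=none; bids=[-] asks=[#5:4@95 #4:2@97]

Answer: bid=- ask=-
bid=- ask=-
bid=- ask=-
bid=- ask=97
bid=- ask=95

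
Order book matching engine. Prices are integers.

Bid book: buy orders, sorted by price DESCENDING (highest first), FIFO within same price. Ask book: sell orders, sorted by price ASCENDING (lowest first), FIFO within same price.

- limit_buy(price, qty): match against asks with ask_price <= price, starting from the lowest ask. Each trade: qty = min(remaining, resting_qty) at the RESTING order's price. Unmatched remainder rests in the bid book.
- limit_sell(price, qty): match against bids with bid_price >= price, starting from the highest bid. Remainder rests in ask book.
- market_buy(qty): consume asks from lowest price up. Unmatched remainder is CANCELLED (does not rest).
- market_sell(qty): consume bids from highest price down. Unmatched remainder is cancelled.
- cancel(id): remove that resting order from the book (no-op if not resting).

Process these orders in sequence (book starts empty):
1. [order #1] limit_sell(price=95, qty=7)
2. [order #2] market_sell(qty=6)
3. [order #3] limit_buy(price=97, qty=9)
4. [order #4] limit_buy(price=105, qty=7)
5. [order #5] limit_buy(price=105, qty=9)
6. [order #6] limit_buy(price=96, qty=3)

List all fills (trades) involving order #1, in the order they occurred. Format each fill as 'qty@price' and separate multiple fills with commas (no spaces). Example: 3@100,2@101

After op 1 [order #1] limit_sell(price=95, qty=7): fills=none; bids=[-] asks=[#1:7@95]
After op 2 [order #2] market_sell(qty=6): fills=none; bids=[-] asks=[#1:7@95]
After op 3 [order #3] limit_buy(price=97, qty=9): fills=#3x#1:7@95; bids=[#3:2@97] asks=[-]
After op 4 [order #4] limit_buy(price=105, qty=7): fills=none; bids=[#4:7@105 #3:2@97] asks=[-]
After op 5 [order #5] limit_buy(price=105, qty=9): fills=none; bids=[#4:7@105 #5:9@105 #3:2@97] asks=[-]
After op 6 [order #6] limit_buy(price=96, qty=3): fills=none; bids=[#4:7@105 #5:9@105 #3:2@97 #6:3@96] asks=[-]

Answer: 7@95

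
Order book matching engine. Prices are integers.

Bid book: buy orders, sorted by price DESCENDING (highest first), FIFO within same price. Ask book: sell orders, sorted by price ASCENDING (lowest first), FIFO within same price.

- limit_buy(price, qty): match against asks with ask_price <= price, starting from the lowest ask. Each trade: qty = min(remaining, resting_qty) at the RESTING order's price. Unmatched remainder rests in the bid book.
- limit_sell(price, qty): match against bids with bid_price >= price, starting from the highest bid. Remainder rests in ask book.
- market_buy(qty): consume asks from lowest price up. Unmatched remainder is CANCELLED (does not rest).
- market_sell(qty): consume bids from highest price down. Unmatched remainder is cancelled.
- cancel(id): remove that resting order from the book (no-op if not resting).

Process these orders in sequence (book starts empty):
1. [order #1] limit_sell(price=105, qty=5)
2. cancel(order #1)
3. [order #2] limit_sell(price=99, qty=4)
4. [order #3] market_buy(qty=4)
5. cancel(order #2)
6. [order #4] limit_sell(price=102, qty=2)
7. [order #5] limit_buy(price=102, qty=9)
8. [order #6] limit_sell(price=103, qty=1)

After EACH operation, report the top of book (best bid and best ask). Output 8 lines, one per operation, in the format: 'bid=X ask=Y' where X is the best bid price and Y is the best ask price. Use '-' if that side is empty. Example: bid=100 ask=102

After op 1 [order #1] limit_sell(price=105, qty=5): fills=none; bids=[-] asks=[#1:5@105]
After op 2 cancel(order #1): fills=none; bids=[-] asks=[-]
After op 3 [order #2] limit_sell(price=99, qty=4): fills=none; bids=[-] asks=[#2:4@99]
After op 4 [order #3] market_buy(qty=4): fills=#3x#2:4@99; bids=[-] asks=[-]
After op 5 cancel(order #2): fills=none; bids=[-] asks=[-]
After op 6 [order #4] limit_sell(price=102, qty=2): fills=none; bids=[-] asks=[#4:2@102]
After op 7 [order #5] limit_buy(price=102, qty=9): fills=#5x#4:2@102; bids=[#5:7@102] asks=[-]
After op 8 [order #6] limit_sell(price=103, qty=1): fills=none; bids=[#5:7@102] asks=[#6:1@103]

Answer: bid=- ask=105
bid=- ask=-
bid=- ask=99
bid=- ask=-
bid=- ask=-
bid=- ask=102
bid=102 ask=-
bid=102 ask=103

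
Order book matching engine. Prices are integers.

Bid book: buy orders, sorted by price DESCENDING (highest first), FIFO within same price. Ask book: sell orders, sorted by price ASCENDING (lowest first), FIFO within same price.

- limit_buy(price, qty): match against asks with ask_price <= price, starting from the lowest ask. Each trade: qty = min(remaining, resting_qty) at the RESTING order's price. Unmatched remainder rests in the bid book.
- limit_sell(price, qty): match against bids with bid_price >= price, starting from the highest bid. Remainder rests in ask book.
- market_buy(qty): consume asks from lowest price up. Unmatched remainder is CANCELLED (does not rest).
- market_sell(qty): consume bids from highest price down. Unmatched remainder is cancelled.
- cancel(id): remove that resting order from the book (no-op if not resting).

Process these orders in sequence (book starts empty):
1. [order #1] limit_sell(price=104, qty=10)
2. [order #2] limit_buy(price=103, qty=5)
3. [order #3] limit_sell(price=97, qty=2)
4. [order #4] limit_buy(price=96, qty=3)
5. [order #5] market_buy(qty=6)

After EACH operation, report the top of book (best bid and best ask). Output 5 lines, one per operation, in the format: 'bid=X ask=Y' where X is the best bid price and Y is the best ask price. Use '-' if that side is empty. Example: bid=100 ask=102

Answer: bid=- ask=104
bid=103 ask=104
bid=103 ask=104
bid=103 ask=104
bid=103 ask=104

Derivation:
After op 1 [order #1] limit_sell(price=104, qty=10): fills=none; bids=[-] asks=[#1:10@104]
After op 2 [order #2] limit_buy(price=103, qty=5): fills=none; bids=[#2:5@103] asks=[#1:10@104]
After op 3 [order #3] limit_sell(price=97, qty=2): fills=#2x#3:2@103; bids=[#2:3@103] asks=[#1:10@104]
After op 4 [order #4] limit_buy(price=96, qty=3): fills=none; bids=[#2:3@103 #4:3@96] asks=[#1:10@104]
After op 5 [order #5] market_buy(qty=6): fills=#5x#1:6@104; bids=[#2:3@103 #4:3@96] asks=[#1:4@104]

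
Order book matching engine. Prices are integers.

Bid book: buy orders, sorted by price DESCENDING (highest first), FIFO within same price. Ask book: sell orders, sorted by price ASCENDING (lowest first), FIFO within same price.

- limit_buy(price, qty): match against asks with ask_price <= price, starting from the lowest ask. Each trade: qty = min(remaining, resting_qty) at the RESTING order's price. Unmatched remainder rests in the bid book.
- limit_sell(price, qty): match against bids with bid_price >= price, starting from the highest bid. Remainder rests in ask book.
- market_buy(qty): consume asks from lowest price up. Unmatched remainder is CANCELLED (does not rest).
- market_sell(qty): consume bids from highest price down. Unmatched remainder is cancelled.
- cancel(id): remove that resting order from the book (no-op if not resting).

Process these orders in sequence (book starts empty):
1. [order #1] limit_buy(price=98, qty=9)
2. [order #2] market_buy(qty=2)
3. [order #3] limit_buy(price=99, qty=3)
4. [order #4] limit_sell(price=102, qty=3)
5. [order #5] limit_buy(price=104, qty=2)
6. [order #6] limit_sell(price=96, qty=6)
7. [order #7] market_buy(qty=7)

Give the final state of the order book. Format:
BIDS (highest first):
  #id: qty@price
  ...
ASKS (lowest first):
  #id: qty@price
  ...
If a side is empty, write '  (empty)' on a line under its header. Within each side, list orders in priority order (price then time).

After op 1 [order #1] limit_buy(price=98, qty=9): fills=none; bids=[#1:9@98] asks=[-]
After op 2 [order #2] market_buy(qty=2): fills=none; bids=[#1:9@98] asks=[-]
After op 3 [order #3] limit_buy(price=99, qty=3): fills=none; bids=[#3:3@99 #1:9@98] asks=[-]
After op 4 [order #4] limit_sell(price=102, qty=3): fills=none; bids=[#3:3@99 #1:9@98] asks=[#4:3@102]
After op 5 [order #5] limit_buy(price=104, qty=2): fills=#5x#4:2@102; bids=[#3:3@99 #1:9@98] asks=[#4:1@102]
After op 6 [order #6] limit_sell(price=96, qty=6): fills=#3x#6:3@99 #1x#6:3@98; bids=[#1:6@98] asks=[#4:1@102]
After op 7 [order #7] market_buy(qty=7): fills=#7x#4:1@102; bids=[#1:6@98] asks=[-]

Answer: BIDS (highest first):
  #1: 6@98
ASKS (lowest first):
  (empty)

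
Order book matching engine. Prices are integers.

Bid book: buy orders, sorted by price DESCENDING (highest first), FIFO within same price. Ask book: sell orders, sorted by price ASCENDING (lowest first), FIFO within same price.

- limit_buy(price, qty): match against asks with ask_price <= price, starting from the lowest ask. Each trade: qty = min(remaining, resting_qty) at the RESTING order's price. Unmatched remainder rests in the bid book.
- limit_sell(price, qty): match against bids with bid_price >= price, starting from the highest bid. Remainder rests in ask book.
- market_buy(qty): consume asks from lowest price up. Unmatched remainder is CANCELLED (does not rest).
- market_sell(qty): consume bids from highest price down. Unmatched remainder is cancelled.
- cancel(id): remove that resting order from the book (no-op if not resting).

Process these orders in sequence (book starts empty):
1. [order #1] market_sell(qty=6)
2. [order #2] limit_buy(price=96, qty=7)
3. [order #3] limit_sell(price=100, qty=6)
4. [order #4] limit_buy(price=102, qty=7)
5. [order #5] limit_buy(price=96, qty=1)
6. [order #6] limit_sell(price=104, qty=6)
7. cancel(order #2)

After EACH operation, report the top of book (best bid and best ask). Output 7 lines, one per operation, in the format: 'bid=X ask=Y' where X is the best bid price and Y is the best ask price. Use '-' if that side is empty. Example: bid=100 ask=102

Answer: bid=- ask=-
bid=96 ask=-
bid=96 ask=100
bid=102 ask=-
bid=102 ask=-
bid=102 ask=104
bid=102 ask=104

Derivation:
After op 1 [order #1] market_sell(qty=6): fills=none; bids=[-] asks=[-]
After op 2 [order #2] limit_buy(price=96, qty=7): fills=none; bids=[#2:7@96] asks=[-]
After op 3 [order #3] limit_sell(price=100, qty=6): fills=none; bids=[#2:7@96] asks=[#3:6@100]
After op 4 [order #4] limit_buy(price=102, qty=7): fills=#4x#3:6@100; bids=[#4:1@102 #2:7@96] asks=[-]
After op 5 [order #5] limit_buy(price=96, qty=1): fills=none; bids=[#4:1@102 #2:7@96 #5:1@96] asks=[-]
After op 6 [order #6] limit_sell(price=104, qty=6): fills=none; bids=[#4:1@102 #2:7@96 #5:1@96] asks=[#6:6@104]
After op 7 cancel(order #2): fills=none; bids=[#4:1@102 #5:1@96] asks=[#6:6@104]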